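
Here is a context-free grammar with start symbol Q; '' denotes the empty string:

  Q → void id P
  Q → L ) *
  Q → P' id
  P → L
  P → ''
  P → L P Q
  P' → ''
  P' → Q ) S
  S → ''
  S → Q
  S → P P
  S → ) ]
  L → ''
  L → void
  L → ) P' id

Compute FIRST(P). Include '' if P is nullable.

From P → L: add FIRST(L) = { ), void, '' } (including '' since L is nullable).
P → '' contributes ''.
From P → L P Q: L, P nullable, take FIRST(L) ∪ FIRST(P) ∪ FIRST(Q) = { ), id, void }.
Union: FIRST(P) = { ), id, void, '' }.

{ ), id, void, '' }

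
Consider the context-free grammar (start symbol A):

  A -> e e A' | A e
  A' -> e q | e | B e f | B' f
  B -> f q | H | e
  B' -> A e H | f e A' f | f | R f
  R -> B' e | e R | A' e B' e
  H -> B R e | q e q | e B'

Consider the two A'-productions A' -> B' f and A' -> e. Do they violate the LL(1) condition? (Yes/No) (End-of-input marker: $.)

Yes

FIRST(B' f) = { e, f, q } and FIRST(e) = { e }.
Both contain e, so the two alternatives are not disjoint — LL(1) conflict.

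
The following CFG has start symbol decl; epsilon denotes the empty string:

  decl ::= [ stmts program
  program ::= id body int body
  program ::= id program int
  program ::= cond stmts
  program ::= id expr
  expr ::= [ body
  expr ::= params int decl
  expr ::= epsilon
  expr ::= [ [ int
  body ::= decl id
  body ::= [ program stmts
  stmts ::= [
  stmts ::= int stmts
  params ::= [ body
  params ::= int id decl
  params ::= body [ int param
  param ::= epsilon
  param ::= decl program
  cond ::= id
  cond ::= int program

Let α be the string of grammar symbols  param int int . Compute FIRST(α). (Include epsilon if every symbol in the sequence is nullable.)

Add FIRST(param)\{epsilon} = { [ }; param is nullable, continue.
int is a terminal; add {int} and stop.

{ [, int }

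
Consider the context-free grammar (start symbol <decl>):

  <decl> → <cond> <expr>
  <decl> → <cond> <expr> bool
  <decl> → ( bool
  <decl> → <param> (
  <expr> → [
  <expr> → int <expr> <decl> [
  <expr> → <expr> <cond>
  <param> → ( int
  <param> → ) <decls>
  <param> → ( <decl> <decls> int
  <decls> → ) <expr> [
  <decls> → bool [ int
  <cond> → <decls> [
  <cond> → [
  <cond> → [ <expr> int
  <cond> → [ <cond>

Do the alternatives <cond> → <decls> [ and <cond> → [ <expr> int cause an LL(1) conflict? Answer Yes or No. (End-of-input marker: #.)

FIRST(<decls> [) = { ), bool } and FIRST([ <expr> int) = { [ }.
The FIRST sets are disjoint and neither alternative is nullable — no conflict.

No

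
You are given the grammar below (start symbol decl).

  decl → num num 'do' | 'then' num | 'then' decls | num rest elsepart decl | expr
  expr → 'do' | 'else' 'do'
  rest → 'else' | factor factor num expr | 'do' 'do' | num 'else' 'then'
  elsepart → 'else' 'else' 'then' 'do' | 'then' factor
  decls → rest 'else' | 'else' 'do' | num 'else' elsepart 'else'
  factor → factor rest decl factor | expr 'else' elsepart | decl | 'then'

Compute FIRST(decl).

decl → num num 'do' contributes {num}.
decl → 'then' num contributes {'then'}.
decl → 'then' decls contributes {'then'}.
decl → num rest elsepart decl contributes {num}.
From decl → expr: add FIRST(expr) = { 'do', 'else' }.
Union: FIRST(decl) = { 'do', 'else', 'then', num }.

{ 'do', 'else', 'then', num }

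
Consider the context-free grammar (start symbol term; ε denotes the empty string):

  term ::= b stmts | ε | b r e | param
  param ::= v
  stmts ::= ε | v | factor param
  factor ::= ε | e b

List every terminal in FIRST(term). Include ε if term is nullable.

term ::= b stmts contributes {b}.
term ::= ε contributes ε.
term ::= b r e contributes {b}.
From term ::= param: add FIRST(param) = { v }.
Union: FIRST(term) = { b, v, ε }.

{ b, v, ε }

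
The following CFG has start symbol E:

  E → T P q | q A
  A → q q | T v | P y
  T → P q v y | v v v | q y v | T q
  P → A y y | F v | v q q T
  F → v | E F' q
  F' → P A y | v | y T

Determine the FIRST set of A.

{ q, v }

A → q q contributes {q}.
From A → T v: add FIRST(T) = { q, v }.
From A → P y: add FIRST(P) = { q, v }.
Union: FIRST(A) = { q, v }.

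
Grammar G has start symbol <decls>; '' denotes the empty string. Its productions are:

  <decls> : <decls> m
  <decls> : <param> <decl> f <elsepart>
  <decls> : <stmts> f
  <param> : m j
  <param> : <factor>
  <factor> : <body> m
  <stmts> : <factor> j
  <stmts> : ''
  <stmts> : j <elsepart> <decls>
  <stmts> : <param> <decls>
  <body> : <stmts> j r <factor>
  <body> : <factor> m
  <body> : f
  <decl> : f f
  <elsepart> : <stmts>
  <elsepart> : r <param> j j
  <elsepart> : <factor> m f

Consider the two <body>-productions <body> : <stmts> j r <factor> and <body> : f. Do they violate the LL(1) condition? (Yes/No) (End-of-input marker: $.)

Yes

FIRST(<stmts> j r <factor>) = { f, j, m } and FIRST(f) = { f }.
Both contain f, so the two alternatives are not disjoint — LL(1) conflict.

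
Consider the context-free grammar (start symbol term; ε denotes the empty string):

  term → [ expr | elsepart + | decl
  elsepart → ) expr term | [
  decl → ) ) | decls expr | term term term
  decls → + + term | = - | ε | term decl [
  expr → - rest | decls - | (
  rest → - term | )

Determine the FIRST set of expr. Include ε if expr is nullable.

{ (, ), +, -, =, [ }

expr → - rest contributes {-}.
From expr → decls -: decls nullable, take FIRST(decls) ∪ {-} = { (, ), +, -, =, [ }.
expr → ( contributes {(}.
Union: FIRST(expr) = { (, ), +, -, =, [ }.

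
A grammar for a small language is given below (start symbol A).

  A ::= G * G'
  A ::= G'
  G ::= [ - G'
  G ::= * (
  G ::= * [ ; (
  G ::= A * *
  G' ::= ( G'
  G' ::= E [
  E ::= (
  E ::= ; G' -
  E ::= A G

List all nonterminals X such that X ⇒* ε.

{ } (none)

No nonterminal has an empty production or an RHS whose symbols are all nullable.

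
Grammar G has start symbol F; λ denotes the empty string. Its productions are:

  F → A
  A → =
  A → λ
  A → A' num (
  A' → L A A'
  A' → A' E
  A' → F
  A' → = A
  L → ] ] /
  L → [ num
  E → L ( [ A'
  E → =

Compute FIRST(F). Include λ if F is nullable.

From F → A: add FIRST(A) = { =, [, ], num, λ } (including λ since A is nullable).
Union: FIRST(F) = { =, [, ], num, λ }.

{ =, [, ], num, λ }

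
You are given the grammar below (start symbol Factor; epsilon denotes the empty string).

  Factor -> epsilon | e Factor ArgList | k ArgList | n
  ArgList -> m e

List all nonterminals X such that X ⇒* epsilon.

{ Factor }

Directly nullable (have an epsilon-production): Factor.
No other nonterminal has a production whose RHS symbols are all nullable.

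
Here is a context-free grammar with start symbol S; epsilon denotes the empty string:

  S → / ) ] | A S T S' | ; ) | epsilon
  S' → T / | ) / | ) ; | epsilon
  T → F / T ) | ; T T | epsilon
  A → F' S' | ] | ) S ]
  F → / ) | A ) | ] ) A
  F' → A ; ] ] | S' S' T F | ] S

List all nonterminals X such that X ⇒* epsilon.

{ S, S', T }

Directly nullable (have an epsilon-production): S, S', T.
No other nonterminal has a production whose RHS symbols are all nullable.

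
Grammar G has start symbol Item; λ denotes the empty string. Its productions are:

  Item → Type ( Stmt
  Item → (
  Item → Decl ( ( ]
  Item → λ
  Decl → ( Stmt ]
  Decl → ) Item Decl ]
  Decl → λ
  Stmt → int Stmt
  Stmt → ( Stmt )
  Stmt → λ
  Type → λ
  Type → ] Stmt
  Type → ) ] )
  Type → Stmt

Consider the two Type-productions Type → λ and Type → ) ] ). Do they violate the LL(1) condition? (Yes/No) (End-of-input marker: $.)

FIRST(λ) = { λ } and FIRST() ] )) = { ) }.
The first is nullable but FOLLOW(Type) = { ( } is disjoint from FIRST of the second.

No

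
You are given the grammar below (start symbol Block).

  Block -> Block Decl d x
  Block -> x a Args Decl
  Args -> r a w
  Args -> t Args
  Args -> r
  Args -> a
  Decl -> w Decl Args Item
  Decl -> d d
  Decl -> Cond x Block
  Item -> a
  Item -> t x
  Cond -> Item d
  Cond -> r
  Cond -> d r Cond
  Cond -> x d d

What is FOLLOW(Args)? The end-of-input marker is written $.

{ a, d, r, t, w, x }

In Block -> x a Args Decl: add FIRST(Decl) = { a, d, r, t, w, x }.
In Args -> t Args: Args is at the end, add FOLLOW(Args) = { a, d, r, t, w, x }.
In Decl -> w Decl Args Item: add FIRST(Item) = { a, t }.
Union: FOLLOW(Args) = { a, d, r, t, w, x }.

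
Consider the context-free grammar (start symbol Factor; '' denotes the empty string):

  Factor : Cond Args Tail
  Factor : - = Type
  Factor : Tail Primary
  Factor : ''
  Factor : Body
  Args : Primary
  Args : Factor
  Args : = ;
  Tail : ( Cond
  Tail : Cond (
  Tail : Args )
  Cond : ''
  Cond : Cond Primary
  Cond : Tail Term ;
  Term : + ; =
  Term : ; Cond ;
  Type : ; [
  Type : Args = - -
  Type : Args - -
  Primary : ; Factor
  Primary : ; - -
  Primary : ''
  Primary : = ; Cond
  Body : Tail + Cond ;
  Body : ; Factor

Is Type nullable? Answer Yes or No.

No

Nullable nonterminals: Args, Cond, Factor, Primary.
No production of Type has an RHS whose symbols are all nullable, so Type is not nullable.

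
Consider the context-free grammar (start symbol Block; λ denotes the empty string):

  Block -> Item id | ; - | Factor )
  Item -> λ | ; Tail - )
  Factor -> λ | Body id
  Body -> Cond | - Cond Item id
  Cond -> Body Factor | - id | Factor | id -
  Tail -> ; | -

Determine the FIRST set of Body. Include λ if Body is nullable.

{ -, id, λ }

From Body -> Cond: add FIRST(Cond) = { -, id, λ } (including λ since Cond is nullable).
Body -> - Cond Item id contributes {-}.
Union: FIRST(Body) = { -, id, λ }.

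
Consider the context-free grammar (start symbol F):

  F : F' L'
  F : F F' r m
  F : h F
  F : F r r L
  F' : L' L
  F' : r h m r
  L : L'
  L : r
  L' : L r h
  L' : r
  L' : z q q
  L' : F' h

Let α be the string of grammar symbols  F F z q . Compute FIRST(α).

{ h, r, z }

Add FIRST(F) = { h, r, z }; F is not nullable, stop.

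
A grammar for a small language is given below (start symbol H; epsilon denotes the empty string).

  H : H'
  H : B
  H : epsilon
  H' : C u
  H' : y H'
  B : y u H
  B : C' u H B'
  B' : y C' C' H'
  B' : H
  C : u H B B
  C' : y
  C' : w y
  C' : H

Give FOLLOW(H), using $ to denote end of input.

{ $, u, w, y }

H is the start symbol, so $ ∈ FOLLOW(H).
In B : y u H: H is at the end, add FOLLOW(B) = { $, u, w, y }.
In B : C' u H B': add FIRST(B')\{epsilon} = { u, w, y }.
  Since B' is nullable, also add FOLLOW(B) = { $, u, w, y }.
In B' : H: H is at the end, add FOLLOW(B') = { $, u, w, y }.
In C : u H B B: add FIRST(B B) = { u, w, y }.
In C' : H: H is at the end, add FOLLOW(C') = { u, w, y }.
Union: FOLLOW(H) = { $, u, w, y }.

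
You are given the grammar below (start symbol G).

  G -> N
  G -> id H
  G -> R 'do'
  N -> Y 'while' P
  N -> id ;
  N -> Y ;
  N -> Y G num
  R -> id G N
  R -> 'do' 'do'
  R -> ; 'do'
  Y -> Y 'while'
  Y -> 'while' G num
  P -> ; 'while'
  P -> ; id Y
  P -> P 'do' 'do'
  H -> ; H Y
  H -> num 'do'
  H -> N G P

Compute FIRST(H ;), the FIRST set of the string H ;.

Add FIRST(H) = { 'while', ;, id, num }; H is not nullable, stop.

{ 'while', ;, id, num }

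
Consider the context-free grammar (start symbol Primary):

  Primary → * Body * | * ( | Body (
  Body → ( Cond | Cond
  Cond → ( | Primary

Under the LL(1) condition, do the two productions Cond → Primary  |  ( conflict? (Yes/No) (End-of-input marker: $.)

FIRST(Primary) = { (, * } and FIRST(() = { ( }.
Both contain (, so the two alternatives are not disjoint — LL(1) conflict.

Yes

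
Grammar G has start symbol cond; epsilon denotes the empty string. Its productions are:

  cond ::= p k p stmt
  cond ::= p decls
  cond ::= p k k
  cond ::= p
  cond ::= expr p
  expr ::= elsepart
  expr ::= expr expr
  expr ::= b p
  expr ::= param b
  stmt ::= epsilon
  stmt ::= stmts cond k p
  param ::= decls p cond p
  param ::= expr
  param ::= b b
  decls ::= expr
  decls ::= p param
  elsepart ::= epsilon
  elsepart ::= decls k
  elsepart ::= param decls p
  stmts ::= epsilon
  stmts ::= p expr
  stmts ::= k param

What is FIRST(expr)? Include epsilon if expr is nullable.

From expr ::= elsepart: add FIRST(elsepart) = { b, k, p, epsilon } (including epsilon since elsepart is nullable).
From expr ::= expr expr: expr, expr nullable, take FIRST(expr) ∪ FIRST(expr) = { b, k, p }; also epsilon since the whole RHS is nullable.
expr ::= b p contributes {b}.
From expr ::= param b: param nullable, take FIRST(param) ∪ {b} = { b, k, p }.
Union: FIRST(expr) = { b, k, p, epsilon }.

{ b, k, p, epsilon }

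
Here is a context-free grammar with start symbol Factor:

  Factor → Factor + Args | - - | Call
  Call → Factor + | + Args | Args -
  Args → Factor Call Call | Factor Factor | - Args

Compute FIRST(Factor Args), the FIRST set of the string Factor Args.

{ +, - }

Add FIRST(Factor) = { +, - }; Factor is not nullable, stop.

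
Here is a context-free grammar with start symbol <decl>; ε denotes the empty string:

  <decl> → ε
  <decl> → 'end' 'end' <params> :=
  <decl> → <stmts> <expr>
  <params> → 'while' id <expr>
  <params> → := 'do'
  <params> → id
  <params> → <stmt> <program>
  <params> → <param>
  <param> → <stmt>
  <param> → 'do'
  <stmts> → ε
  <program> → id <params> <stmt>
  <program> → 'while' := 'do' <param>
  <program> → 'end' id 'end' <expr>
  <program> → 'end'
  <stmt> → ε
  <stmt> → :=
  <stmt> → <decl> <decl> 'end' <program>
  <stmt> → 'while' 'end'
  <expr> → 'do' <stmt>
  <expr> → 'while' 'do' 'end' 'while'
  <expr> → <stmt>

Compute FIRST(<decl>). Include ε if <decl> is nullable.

<decl> → ε contributes ε.
<decl> → 'end' 'end' <params> := contributes {'end'}.
From <decl> → <stmts> <expr>: <stmts>, <expr> nullable, take FIRST(<stmts>) ∪ FIRST(<expr>) = { 'do', 'end', 'while', := }; also ε since the whole RHS is nullable.
Union: FIRST(<decl>) = { 'do', 'end', 'while', :=, ε }.

{ 'do', 'end', 'while', :=, ε }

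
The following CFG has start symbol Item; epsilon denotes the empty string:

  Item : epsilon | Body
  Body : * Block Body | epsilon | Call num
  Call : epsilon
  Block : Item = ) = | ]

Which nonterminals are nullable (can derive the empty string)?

Directly nullable (have an epsilon-production): Item, Body, Call.
No other nonterminal has a production whose RHS symbols are all nullable.

{ Body, Call, Item }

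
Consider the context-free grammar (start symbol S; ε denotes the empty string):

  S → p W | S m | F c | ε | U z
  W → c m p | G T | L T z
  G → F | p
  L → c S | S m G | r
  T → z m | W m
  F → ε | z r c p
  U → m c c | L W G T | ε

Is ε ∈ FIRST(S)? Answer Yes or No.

Yes

S has an ε-production, so S ⇒ ε.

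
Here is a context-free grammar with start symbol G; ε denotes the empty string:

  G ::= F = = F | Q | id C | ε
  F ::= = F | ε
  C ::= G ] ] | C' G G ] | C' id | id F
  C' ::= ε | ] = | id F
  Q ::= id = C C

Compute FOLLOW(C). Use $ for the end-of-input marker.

In G ::= id C: C is at the end, add FOLLOW(G) = { $, =, ], id }.
In Q ::= id = C C: add FIRST(C) = { =, ], id }.
In Q ::= id = C C: C is at the end, add FOLLOW(Q) = { $, =, ], id }.
Union: FOLLOW(C) = { $, =, ], id }.

{ $, =, ], id }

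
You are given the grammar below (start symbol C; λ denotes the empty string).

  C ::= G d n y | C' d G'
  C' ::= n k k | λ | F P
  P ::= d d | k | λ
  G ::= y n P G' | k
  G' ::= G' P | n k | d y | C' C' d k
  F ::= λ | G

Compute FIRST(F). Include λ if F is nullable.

F ::= λ contributes λ.
From F ::= G: add FIRST(G) = { k, y }.
Union: FIRST(F) = { k, y, λ }.

{ k, y, λ }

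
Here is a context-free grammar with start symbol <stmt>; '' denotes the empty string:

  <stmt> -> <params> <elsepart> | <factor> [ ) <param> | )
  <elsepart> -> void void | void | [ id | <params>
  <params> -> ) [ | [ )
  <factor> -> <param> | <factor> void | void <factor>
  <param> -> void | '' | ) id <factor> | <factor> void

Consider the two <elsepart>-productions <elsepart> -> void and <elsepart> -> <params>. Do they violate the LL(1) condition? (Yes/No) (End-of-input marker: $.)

FIRST(void) = { void } and FIRST(<params>) = { ), [ }.
The FIRST sets are disjoint and neither alternative is nullable — no conflict.

No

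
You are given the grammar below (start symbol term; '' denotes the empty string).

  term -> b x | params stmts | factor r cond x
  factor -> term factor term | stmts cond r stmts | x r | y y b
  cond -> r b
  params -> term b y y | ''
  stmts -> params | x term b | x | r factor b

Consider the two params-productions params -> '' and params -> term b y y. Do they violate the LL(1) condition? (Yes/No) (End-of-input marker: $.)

Yes

FIRST('') = { '' } and FIRST(term b y y) = { b, r, x, y }.
The first alternative is nullable and FOLLOW(params) = { $, b, r, x, y } shares b with FIRST of the second — conflict.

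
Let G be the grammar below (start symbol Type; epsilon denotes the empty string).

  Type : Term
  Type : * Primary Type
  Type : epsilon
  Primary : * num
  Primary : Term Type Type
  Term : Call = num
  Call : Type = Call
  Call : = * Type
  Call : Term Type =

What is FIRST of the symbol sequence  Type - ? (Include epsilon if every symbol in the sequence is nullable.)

Add FIRST(Type)\{epsilon} = { *, = }; Type is nullable, continue.
- is a terminal; add {-} and stop.

{ *, -, = }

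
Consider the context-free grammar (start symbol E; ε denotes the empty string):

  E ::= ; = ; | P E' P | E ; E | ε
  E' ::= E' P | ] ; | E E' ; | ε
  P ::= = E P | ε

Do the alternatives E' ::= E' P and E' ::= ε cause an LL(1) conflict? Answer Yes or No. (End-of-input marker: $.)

Yes

FIRST(E' P) = { ;, =, ], ε } and FIRST(ε) = { ε }.
Both alternatives are nullable, violating the LL(1) condition.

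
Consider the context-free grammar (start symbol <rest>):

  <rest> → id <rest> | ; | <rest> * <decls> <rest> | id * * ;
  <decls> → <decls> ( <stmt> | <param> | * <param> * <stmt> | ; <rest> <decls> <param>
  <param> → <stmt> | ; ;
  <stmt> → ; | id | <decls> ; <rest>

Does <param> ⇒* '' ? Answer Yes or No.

No nonterminal in this grammar is nullable.
No production of <param> has an RHS whose symbols are all nullable, so <param> is not nullable.

No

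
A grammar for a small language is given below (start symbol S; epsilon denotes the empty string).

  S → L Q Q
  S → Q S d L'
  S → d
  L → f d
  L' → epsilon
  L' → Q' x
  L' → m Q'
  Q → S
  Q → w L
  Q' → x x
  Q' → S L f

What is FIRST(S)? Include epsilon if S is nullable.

{ d, f, w }

From S → L Q Q: add FIRST(L) = { f }.
From S → Q S d L': add FIRST(Q) = { d, f, w }.
S → d contributes {d}.
Union: FIRST(S) = { d, f, w }.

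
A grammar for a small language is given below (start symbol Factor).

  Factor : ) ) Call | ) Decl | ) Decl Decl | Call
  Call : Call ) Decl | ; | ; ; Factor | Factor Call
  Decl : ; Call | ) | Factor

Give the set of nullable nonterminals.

{ } (none)

No nonterminal has an empty production or an RHS whose symbols are all nullable.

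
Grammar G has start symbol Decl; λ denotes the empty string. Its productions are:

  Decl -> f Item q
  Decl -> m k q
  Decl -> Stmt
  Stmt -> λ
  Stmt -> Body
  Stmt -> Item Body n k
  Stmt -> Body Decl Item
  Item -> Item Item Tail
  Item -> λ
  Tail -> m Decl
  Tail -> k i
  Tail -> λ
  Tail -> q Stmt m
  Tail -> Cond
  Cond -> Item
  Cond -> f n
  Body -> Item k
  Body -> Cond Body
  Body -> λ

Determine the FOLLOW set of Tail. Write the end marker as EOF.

In Item -> Item Item Tail: Tail is at the end, add FOLLOW(Item) = { EOF, f, k, m, n, q }.
Union: FOLLOW(Tail) = { EOF, f, k, m, n, q }.

{ EOF, f, k, m, n, q }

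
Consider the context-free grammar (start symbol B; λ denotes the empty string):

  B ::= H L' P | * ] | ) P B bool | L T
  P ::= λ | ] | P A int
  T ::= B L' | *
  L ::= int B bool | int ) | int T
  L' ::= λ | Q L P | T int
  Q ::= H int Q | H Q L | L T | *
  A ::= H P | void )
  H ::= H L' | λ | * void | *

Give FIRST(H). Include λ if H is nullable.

{ ), *, ], int, void, λ }

From H ::= H L': H, L' nullable, take FIRST(H) ∪ FIRST(L') = { ), *, ], int, void }; also λ since the whole RHS is nullable.
H ::= λ contributes λ.
H ::= * void contributes {*}.
H ::= * contributes {*}.
Union: FIRST(H) = { ), *, ], int, void, λ }.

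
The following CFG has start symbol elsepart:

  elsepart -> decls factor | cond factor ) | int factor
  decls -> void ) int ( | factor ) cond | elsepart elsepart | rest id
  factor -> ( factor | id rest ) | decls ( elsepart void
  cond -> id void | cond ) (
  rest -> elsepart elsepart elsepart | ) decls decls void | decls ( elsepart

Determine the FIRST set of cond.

cond -> id void contributes {id}.
From cond -> cond ) (: add FIRST(cond) = { id }.
Union: FIRST(cond) = { id }.

{ id }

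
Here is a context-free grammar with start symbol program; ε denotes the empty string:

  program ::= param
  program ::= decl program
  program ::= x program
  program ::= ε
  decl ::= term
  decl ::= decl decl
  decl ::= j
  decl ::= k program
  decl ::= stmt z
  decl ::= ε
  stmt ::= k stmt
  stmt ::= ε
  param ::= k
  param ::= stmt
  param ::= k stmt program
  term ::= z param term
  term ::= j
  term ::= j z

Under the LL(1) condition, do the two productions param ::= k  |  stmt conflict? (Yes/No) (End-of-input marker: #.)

Yes

FIRST(k) = { k } and FIRST(stmt) = { k, ε }.
Both contain k, so the two alternatives are not disjoint — LL(1) conflict.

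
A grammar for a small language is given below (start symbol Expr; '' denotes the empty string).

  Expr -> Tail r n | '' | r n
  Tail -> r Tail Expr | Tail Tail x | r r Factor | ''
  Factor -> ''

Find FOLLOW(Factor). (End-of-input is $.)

In Tail -> r r Factor: Factor is at the end, add FOLLOW(Tail) = { r, x }.
Union: FOLLOW(Factor) = { r, x }.

{ r, x }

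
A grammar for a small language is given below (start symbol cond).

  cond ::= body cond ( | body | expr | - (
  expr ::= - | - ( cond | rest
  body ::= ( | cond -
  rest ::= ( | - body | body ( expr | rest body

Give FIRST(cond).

From cond ::= body cond (: add FIRST(body) = { (, - }.
From cond ::= body: add FIRST(body) = { (, - }.
From cond ::= expr: add FIRST(expr) = { (, - }.
cond ::= - ( contributes {-}.
Union: FIRST(cond) = { (, - }.

{ (, - }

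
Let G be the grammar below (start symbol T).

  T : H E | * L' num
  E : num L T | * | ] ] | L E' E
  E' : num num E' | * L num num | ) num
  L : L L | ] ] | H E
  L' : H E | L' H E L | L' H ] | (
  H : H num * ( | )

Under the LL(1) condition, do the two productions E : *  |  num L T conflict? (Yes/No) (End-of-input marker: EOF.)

FIRST(*) = { * } and FIRST(num L T) = { num }.
The FIRST sets are disjoint and neither alternative is nullable — no conflict.

No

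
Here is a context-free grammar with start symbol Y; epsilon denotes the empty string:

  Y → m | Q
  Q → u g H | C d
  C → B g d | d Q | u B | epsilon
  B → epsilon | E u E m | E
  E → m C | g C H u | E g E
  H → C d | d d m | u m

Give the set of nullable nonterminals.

{ B, C }

Directly nullable (have an epsilon-production): C, B.
No other nonterminal has a production whose RHS symbols are all nullable.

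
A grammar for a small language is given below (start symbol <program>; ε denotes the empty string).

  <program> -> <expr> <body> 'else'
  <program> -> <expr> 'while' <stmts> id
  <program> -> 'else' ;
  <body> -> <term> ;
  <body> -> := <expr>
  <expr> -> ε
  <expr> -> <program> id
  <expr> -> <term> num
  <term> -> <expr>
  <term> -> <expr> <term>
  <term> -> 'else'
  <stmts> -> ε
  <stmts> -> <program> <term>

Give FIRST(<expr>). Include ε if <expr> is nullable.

<expr> -> ε contributes ε.
From <expr> -> <program> id: add FIRST(<program>) = { 'else', 'while', :=, ;, num }.
From <expr> -> <term> num: <term> nullable, take FIRST(<term>) ∪ {num} = { 'else', 'while', :=, ;, num }.
Union: FIRST(<expr>) = { 'else', 'while', :=, ;, num, ε }.

{ 'else', 'while', :=, ;, num, ε }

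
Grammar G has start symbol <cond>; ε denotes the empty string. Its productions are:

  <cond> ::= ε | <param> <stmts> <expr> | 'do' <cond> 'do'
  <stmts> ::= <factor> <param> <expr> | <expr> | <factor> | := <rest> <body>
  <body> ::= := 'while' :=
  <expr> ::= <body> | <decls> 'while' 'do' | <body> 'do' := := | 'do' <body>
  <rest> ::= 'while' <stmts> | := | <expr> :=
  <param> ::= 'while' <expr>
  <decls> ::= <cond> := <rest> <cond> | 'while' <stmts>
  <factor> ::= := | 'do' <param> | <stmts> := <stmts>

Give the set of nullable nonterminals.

Directly nullable (have an ε-production): <cond>.
No other nonterminal has a production whose RHS symbols are all nullable.

{ <cond> }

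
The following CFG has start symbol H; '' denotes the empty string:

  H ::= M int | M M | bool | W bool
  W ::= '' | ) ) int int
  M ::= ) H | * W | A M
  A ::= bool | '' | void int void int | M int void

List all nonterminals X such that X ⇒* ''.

Directly nullable (have an ''-production): W, A.
No other nonterminal has a production whose RHS symbols are all nullable.

{ A, W }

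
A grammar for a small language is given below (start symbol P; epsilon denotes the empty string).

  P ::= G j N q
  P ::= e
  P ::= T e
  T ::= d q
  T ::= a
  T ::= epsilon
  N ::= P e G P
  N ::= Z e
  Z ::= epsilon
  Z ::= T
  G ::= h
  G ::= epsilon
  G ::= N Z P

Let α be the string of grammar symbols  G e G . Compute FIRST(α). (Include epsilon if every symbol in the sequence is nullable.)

Add FIRST(G)\{epsilon} = { a, d, e, h, j }; G is nullable, continue.
e is a terminal; add {e} and stop.

{ a, d, e, h, j }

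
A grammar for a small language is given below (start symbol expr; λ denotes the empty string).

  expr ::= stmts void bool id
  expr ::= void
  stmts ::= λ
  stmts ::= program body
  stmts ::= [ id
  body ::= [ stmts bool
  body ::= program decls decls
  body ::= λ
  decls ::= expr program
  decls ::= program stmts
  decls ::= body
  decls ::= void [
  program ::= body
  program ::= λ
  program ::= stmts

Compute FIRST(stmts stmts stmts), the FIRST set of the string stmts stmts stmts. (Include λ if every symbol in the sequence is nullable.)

{ [, void, λ }

Add FIRST(stmts)\{λ} = { [, void }; stmts is nullable, continue.
Add FIRST(stmts)\{λ} = { [, void }; stmts is nullable, continue.
Add FIRST(stmts)\{λ} = { [, void }; stmts is nullable, continue.
Every symbol is nullable, so include λ.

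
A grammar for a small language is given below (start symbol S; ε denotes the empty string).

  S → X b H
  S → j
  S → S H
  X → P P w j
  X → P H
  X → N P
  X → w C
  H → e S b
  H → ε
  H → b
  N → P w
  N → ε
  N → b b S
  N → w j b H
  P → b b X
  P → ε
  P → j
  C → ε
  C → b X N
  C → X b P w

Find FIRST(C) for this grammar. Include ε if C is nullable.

C → ε contributes ε.
C → b X N contributes {b}.
From C → X b P w: X nullable, take FIRST(X) ∪ {b} = { b, e, j, w }.
Union: FIRST(C) = { b, e, j, w, ε }.

{ b, e, j, w, ε }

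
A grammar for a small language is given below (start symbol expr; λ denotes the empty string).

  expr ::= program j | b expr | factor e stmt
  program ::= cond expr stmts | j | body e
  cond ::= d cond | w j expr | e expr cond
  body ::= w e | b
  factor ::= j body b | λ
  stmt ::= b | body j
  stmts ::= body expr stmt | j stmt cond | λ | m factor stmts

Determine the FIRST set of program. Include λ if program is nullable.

From program ::= cond expr stmts: add FIRST(cond) = { d, e, w }.
program ::= j contributes {j}.
From program ::= body e: add FIRST(body) = { b, w }.
Union: FIRST(program) = { b, d, e, j, w }.

{ b, d, e, j, w }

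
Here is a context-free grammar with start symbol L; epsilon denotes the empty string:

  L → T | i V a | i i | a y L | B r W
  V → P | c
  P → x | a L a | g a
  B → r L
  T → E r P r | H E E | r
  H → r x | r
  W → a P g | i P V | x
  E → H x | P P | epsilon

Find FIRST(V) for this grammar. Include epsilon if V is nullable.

From V → P: add FIRST(P) = { a, g, x }.
V → c contributes {c}.
Union: FIRST(V) = { a, c, g, x }.

{ a, c, g, x }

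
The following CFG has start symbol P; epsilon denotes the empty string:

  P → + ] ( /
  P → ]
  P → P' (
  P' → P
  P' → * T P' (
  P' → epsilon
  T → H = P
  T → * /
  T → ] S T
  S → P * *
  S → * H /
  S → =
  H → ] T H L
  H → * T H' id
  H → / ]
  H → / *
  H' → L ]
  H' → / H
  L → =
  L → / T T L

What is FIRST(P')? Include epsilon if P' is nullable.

{ (, *, +, ], epsilon }

From P' → P: add FIRST(P) = { (, *, +, ] }.
P' → * T P' ( contributes {*}.
P' → epsilon contributes epsilon.
Union: FIRST(P') = { (, *, +, ], epsilon }.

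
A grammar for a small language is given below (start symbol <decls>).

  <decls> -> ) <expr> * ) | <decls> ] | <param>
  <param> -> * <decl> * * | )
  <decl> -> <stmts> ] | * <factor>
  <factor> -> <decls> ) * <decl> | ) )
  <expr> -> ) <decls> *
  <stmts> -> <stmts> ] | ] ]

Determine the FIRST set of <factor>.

From <factor> -> <decls> ) * <decl>: add FIRST(<decls>) = { ), * }.
<factor> -> ) ) contributes {)}.
Union: FIRST(<factor>) = { ), * }.

{ ), * }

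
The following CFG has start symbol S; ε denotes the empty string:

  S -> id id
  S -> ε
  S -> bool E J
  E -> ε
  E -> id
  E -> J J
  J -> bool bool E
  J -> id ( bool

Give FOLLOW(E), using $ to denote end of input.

In S -> bool E J: add FIRST(J) = { bool, id }.
In J -> bool bool E: E is at the end, add FOLLOW(J) = { $, bool, id }.
Union: FOLLOW(E) = { $, bool, id }.

{ $, bool, id }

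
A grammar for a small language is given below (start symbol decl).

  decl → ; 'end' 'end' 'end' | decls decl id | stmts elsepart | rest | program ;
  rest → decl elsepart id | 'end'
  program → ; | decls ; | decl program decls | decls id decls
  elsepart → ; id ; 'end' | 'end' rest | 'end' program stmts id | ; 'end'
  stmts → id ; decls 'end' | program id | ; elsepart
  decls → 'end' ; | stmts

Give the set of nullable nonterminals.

{ } (none)

No nonterminal has an empty production or an RHS whose symbols are all nullable.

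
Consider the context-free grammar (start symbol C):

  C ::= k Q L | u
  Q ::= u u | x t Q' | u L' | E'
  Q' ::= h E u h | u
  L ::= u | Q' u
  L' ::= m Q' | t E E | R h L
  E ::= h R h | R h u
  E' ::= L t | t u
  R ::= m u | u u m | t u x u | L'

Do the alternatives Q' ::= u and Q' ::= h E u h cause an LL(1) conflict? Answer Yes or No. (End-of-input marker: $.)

No

FIRST(u) = { u } and FIRST(h E u h) = { h }.
The FIRST sets are disjoint and neither alternative is nullable — no conflict.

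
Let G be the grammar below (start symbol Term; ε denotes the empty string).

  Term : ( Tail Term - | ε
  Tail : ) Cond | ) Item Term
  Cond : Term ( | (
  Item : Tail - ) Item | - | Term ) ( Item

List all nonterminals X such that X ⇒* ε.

Directly nullable (have an ε-production): Term.
No other nonterminal has a production whose RHS symbols are all nullable.

{ Term }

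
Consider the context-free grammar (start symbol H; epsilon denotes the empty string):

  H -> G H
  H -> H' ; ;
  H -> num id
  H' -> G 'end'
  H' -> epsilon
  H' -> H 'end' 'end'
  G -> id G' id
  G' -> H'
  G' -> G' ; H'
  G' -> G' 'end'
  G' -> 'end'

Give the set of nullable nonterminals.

{ G', H' }

Directly nullable (have an epsilon-production): H'.
G' -> H' with every symbol nullable, so G' is nullable.
No other nonterminal has a production whose RHS symbols are all nullable.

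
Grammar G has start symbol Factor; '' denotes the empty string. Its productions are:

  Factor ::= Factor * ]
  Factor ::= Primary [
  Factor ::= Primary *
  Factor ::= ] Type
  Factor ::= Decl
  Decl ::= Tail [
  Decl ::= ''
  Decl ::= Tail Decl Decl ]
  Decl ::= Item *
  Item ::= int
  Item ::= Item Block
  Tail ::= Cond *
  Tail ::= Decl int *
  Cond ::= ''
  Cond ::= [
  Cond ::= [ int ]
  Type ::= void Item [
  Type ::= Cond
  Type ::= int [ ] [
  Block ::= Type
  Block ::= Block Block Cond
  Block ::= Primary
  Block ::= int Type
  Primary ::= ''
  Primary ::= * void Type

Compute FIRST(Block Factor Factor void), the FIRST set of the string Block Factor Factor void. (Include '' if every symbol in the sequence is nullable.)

{ *, [, ], int, void }

Add FIRST(Block)\{''} = { *, [, int, void }; Block is nullable, continue.
Add FIRST(Factor)\{''} = { *, [, ], int }; Factor is nullable, continue.
Add FIRST(Factor)\{''} = { *, [, ], int }; Factor is nullable, continue.
void is a terminal; add {void} and stop.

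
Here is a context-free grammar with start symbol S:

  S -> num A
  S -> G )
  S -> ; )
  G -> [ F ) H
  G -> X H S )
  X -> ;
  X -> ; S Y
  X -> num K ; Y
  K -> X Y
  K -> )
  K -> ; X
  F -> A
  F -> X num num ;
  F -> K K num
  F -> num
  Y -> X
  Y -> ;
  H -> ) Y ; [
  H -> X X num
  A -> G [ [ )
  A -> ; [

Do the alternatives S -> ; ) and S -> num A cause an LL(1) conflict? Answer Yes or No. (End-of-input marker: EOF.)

No

FIRST(; )) = { ; } and FIRST(num A) = { num }.
The FIRST sets are disjoint and neither alternative is nullable — no conflict.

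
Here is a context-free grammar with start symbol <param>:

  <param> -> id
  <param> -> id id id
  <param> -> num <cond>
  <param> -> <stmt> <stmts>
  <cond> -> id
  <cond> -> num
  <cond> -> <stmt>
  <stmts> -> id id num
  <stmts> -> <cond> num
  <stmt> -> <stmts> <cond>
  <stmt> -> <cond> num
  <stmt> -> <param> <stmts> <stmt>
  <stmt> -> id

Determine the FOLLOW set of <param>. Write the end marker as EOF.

<param> is the start symbol, so EOF ∈ FOLLOW(<param>).
In <stmt> -> <param> <stmts> <stmt>: add FIRST(<stmts> <stmt>) = { id, num }.
Union: FOLLOW(<param>) = { EOF, id, num }.

{ EOF, id, num }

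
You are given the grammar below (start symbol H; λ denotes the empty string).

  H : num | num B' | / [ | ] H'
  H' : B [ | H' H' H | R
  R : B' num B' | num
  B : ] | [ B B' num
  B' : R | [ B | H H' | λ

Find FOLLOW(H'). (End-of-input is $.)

{ $, /, [, ], num }

In H : ] H': H' is at the end, add FOLLOW(H) = { $, /, [, ], num }.
In H' : H' H' H: add FIRST(H' H) = { /, [, ], num }.
In H' : H' H' H: add FIRST(H) = { /, ], num }.
In B' : H H': H' is at the end, add FOLLOW(B') = { $, /, [, ], num }.
Union: FOLLOW(H') = { $, /, [, ], num }.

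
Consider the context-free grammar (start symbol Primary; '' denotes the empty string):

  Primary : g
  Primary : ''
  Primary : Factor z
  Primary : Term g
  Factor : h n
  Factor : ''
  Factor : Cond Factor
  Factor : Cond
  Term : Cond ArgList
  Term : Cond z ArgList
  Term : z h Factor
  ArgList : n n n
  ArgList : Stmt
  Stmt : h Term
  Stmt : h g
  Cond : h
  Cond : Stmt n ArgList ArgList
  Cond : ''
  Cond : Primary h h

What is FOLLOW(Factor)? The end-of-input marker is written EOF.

In Primary : Factor z: add FIRST(z) = { z }.
In Factor : Cond Factor: Factor is at the end, add FOLLOW(Factor) = { g, h, n, z }.
In Term : z h Factor: Factor is at the end, add FOLLOW(Term) = { g, h, n, z }.
Union: FOLLOW(Factor) = { g, h, n, z }.

{ g, h, n, z }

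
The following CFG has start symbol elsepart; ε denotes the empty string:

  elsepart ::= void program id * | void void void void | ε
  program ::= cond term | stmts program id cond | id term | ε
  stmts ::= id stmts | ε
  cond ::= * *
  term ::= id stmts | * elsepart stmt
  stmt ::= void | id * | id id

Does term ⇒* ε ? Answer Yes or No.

No

Nullable nonterminals: elsepart, program, stmts.
No production of term has an RHS whose symbols are all nullable, so term is not nullable.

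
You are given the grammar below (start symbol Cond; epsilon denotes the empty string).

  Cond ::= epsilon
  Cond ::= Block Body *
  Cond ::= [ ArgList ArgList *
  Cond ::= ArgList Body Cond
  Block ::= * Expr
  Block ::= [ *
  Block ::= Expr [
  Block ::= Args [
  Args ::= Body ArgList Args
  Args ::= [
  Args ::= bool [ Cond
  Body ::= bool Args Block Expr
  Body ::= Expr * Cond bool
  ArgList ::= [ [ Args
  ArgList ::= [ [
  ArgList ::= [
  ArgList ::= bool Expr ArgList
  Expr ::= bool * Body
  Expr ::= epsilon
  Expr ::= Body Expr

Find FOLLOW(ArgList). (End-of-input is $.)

In Cond ::= [ ArgList ArgList *: add FIRST(ArgList *) = { [, bool }.
In Cond ::= [ ArgList ArgList *: add FIRST(*) = { * }.
In Cond ::= ArgList Body Cond: add FIRST(Body Cond) = { *, bool }.
In Args ::= Body ArgList Args: add FIRST(Args) = { *, [, bool }.
In ArgList ::= bool Expr ArgList: ArgList is at the end, add FOLLOW(ArgList) = { *, [, bool }.
Union: FOLLOW(ArgList) = { *, [, bool }.

{ *, [, bool }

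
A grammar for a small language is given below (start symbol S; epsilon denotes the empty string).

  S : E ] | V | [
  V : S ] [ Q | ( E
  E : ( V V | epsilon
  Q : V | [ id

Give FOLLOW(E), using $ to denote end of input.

{ $, (, [, ] }

In S : E ]: add FIRST(]) = { ] }.
In V : ( E: E is at the end, add FOLLOW(V) = { $, (, [, ] }.
Union: FOLLOW(E) = { $, (, [, ] }.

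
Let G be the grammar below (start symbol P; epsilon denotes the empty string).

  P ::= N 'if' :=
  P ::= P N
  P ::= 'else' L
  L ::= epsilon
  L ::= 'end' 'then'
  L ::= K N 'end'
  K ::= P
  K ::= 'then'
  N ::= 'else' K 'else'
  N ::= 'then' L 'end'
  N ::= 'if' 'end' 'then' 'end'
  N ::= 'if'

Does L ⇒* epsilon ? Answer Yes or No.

Yes

L has an epsilon-production, so L ⇒ epsilon.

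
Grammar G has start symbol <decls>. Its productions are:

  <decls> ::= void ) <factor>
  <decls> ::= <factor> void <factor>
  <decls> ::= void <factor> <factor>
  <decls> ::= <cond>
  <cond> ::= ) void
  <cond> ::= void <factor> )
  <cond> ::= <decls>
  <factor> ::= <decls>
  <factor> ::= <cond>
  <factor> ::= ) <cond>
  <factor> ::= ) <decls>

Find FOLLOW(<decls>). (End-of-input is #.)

{ #, ), void }

<decls> is the start symbol, so # ∈ FOLLOW(<decls>).
In <cond> ::= <decls>: <decls> is at the end, add FOLLOW(<cond>) = { #, ), void }.
In <factor> ::= <decls>: <decls> is at the end, add FOLLOW(<factor>) = { #, ), void }.
In <factor> ::= ) <decls>: <decls> is at the end, add FOLLOW(<factor>) = { #, ), void }.
Union: FOLLOW(<decls>) = { #, ), void }.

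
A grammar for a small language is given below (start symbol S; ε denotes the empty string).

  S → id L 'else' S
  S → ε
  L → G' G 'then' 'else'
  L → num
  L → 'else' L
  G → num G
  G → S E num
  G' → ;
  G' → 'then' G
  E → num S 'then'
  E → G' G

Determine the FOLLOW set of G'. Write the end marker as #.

{ 'then', ;, id, num }

In L → G' G 'then' 'else': add FIRST(G 'then' 'else') = { 'then', ;, id, num }.
In E → G' G: add FIRST(G) = { 'then', ;, id, num }.
Union: FOLLOW(G') = { 'then', ;, id, num }.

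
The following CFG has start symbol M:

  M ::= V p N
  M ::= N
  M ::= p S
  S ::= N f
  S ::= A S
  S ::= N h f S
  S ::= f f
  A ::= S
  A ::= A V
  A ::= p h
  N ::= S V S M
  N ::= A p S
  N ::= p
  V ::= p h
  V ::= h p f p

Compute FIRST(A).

From A ::= S: add FIRST(S) = { f, p }.
From A ::= A V: add FIRST(A) = { f, p }.
A ::= p h contributes {p}.
Union: FIRST(A) = { f, p }.

{ f, p }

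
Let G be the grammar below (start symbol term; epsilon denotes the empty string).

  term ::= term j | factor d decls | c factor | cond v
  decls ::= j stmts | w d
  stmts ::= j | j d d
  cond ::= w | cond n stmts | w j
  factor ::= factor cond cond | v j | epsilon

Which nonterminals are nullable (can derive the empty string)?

Directly nullable (have an epsilon-production): factor.
No other nonterminal has a production whose RHS symbols are all nullable.

{ factor }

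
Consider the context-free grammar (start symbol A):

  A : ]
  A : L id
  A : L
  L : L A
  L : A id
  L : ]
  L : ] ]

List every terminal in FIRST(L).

From L : L A: add FIRST(L) = { ] }.
From L : A id: add FIRST(A) = { ] }.
L : ] contributes {]}.
L : ] ] contributes {]}.
Union: FIRST(L) = { ] }.

{ ] }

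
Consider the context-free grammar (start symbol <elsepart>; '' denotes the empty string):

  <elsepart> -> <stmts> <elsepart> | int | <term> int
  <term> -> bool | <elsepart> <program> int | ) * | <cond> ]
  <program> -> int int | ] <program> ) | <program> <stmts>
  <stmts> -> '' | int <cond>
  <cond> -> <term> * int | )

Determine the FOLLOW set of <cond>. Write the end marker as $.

In <term> -> <cond> ]: add FIRST(]) = { ] }.
In <stmts> -> int <cond>: <cond> is at the end, add FOLLOW(<stmts>) = { ), bool, int }.
Union: FOLLOW(<cond>) = { ), ], bool, int }.

{ ), ], bool, int }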